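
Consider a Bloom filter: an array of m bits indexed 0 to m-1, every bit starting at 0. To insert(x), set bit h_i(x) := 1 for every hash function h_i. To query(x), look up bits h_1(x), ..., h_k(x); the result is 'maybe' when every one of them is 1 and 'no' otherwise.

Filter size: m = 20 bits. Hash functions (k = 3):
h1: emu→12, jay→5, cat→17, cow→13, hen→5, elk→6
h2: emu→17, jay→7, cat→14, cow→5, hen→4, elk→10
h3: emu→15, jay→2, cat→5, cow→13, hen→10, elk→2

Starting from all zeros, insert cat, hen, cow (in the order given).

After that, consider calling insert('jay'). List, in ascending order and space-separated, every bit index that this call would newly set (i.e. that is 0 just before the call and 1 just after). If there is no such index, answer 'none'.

Start: bits=00000000000000000000
After insert 'cat': sets bits 5 14 17 -> bits=00000100000000100100
After insert 'hen': sets bits 4 5 10 -> bits=00001100001000100100
After insert 'cow': sets bits 5 13 -> bits=00001100001001100100
insert 'jay' would touch bits 2 5 7; currently bit2=0, bit5=1, bit7=0
Bits that are 0 among those (would change 0->1): 2 7

Answer: 2 7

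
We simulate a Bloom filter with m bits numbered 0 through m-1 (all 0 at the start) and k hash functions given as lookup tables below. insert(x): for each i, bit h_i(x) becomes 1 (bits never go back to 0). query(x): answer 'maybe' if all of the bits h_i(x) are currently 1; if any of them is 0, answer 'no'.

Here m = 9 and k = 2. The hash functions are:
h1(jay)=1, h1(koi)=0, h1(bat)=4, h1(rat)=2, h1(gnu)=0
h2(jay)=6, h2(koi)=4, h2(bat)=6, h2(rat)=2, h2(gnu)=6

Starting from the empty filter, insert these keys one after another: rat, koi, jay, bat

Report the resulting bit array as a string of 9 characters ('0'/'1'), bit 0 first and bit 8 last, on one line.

Start: bits=000000000
After insert 'rat': sets bits 2 -> bits=001000000
After insert 'koi': sets bits 0 4 -> bits=101010000
After insert 'jay': sets bits 1 6 -> bits=111010100
After insert 'bat': sets bits 4 6 -> bits=111010100

Answer: 111010100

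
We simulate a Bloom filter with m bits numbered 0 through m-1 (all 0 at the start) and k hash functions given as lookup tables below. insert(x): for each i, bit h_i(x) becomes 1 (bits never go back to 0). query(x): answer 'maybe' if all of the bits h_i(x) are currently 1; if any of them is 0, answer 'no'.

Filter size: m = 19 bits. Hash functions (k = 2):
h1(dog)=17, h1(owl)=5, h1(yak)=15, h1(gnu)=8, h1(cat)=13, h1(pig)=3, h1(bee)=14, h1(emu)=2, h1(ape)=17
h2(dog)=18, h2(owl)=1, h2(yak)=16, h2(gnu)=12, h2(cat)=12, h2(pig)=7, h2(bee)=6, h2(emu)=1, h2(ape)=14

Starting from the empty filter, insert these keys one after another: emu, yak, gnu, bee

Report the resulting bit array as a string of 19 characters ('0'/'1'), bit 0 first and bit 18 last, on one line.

Answer: 0110001010001011100

Derivation:
Start: bits=0000000000000000000
After insert 'emu': sets bits 1 2 -> bits=0110000000000000000
After insert 'yak': sets bits 15 16 -> bits=0110000000000001100
After insert 'gnu': sets bits 8 12 -> bits=0110000010001001100
After insert 'bee': sets bits 6 14 -> bits=0110001010001011100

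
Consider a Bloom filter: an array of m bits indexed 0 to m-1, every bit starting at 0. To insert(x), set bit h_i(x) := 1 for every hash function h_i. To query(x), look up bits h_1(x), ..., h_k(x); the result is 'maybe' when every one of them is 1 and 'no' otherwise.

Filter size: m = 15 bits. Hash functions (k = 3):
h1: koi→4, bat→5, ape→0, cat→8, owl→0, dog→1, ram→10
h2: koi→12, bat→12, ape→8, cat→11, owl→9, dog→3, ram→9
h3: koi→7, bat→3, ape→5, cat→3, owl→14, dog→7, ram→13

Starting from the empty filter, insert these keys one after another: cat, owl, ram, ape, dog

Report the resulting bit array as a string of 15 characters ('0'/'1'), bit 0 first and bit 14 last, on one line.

Start: bits=000000000000000
After insert 'cat': sets bits 3 8 11 -> bits=000100001001000
After insert 'owl': sets bits 0 9 14 -> bits=100100001101001
After insert 'ram': sets bits 9 10 13 -> bits=100100001111011
After insert 'ape': sets bits 0 5 8 -> bits=100101001111011
After insert 'dog': sets bits 1 3 7 -> bits=110101011111011

Answer: 110101011111011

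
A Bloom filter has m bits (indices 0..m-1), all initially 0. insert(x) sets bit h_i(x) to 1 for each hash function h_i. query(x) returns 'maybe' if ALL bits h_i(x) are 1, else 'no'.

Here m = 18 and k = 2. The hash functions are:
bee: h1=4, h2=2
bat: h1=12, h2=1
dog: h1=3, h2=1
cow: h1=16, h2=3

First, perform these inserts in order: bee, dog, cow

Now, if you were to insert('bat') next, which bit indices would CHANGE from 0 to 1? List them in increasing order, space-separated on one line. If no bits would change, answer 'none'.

Answer: 12

Derivation:
Start: bits=000000000000000000
After insert 'bee': sets bits 2 4 -> bits=001010000000000000
After insert 'dog': sets bits 1 3 -> bits=011110000000000000
After insert 'cow': sets bits 3 16 -> bits=011110000000000010
insert 'bat' would touch bits 1 12; currently bit1=1, bit12=0
Bits that are 0 among those (would change 0->1): 12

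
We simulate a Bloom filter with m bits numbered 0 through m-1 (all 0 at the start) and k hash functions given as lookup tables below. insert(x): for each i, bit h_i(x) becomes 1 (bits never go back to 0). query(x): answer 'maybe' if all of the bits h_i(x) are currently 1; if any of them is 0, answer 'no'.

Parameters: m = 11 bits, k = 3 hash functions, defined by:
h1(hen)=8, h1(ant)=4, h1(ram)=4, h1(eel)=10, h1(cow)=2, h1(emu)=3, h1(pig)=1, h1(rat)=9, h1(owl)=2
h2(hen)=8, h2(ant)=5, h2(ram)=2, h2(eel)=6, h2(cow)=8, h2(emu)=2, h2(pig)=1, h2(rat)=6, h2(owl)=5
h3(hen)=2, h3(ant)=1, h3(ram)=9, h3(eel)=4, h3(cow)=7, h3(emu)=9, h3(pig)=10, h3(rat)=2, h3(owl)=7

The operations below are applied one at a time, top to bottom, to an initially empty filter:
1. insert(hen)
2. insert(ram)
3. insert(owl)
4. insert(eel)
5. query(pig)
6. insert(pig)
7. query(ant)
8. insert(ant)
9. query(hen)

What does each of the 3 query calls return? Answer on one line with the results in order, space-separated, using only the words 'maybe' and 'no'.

Answer: no maybe maybe

Derivation:
Start: bits=00000000000
Op 1: insert hen -> sets bits 2 8 -> bits=00100000100
Op 2: insert ram -> sets bits 2 4 9 -> bits=00101000110
Op 3: insert owl -> sets bits 2 5 7 -> bits=00101101110
Op 4: insert eel -> sets bits 4 6 10 -> bits=00101111111
Op 5: query pig -> checks bit1=0, bit10=1 (has a 0) -> no
Op 6: insert pig -> sets bits 1 10 -> bits=01101111111
Op 7: query ant -> checks bit1=1, bit4=1, bit5=1 (all 1) -> maybe
Op 8: insert ant -> sets bits 1 4 5 -> bits=01101111111
Op 9: query hen -> checks bit2=1, bit8=1 (all 1) -> maybe
Query results in order: no maybe maybe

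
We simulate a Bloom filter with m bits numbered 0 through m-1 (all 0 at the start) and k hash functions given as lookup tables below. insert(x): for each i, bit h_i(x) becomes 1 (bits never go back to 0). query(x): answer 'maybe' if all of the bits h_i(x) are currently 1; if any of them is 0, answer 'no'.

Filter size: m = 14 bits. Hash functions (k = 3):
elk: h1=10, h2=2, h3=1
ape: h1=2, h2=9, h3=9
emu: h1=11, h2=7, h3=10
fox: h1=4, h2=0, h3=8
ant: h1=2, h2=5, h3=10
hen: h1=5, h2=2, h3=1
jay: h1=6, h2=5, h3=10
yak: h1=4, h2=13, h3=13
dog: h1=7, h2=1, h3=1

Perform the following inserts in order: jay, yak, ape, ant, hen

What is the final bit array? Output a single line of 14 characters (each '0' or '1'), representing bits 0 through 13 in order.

Start: bits=00000000000000
After insert 'jay': sets bits 5 6 10 -> bits=00000110001000
After insert 'yak': sets bits 4 13 -> bits=00001110001001
After insert 'ape': sets bits 2 9 -> bits=00101110011001
After insert 'ant': sets bits 2 5 10 -> bits=00101110011001
After insert 'hen': sets bits 1 2 5 -> bits=01101110011001

Answer: 01101110011001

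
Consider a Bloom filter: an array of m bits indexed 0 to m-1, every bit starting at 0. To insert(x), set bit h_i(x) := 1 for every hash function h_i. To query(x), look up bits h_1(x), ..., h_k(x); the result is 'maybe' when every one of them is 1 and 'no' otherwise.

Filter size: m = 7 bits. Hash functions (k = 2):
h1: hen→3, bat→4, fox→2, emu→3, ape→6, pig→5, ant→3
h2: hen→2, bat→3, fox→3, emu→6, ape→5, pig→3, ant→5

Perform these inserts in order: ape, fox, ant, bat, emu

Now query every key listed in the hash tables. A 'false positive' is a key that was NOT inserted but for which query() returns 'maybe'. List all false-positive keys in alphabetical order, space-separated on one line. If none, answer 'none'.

Start: bits=0000000
After insert 'ape': sets bits 5 6 -> bits=0000011
After insert 'fox': sets bits 2 3 -> bits=0011011
After insert 'ant': sets bits 3 5 -> bits=0011011
After insert 'bat': sets bits 3 4 -> bits=0011111
After insert 'emu': sets bits 3 6 -> bits=0011111
Not inserted: hen pig — query each against bits=0011111:
query hen: checks bit2=1, bit3=1 (all 1) -> maybe => FALSE POSITIVE
query pig: checks bit3=1, bit5=1 (all 1) -> maybe => FALSE POSITIVE
False positives (alphabetical): hen pig

Answer: hen pig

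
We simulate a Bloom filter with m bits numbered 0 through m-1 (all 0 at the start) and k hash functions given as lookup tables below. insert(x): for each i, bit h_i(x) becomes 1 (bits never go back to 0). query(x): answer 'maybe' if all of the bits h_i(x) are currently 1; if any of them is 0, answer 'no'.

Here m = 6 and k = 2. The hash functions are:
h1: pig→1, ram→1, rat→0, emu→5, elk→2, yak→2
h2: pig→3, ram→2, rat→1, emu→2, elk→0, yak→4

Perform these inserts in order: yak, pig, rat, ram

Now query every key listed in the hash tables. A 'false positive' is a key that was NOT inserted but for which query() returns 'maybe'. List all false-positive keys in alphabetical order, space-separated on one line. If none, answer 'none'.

Start: bits=000000
After insert 'yak': sets bits 2 4 -> bits=001010
After insert 'pig': sets bits 1 3 -> bits=011110
After insert 'rat': sets bits 0 1 -> bits=111110
After insert 'ram': sets bits 1 2 -> bits=111110
Not inserted: elk emu — query each against bits=111110:
query elk: checks bit0=1, bit2=1 (all 1) -> maybe => FALSE POSITIVE
query emu: checks bit2=1, bit5=0 (has a 0) -> no => not a false positive
False positives (alphabetical): elk

Answer: elk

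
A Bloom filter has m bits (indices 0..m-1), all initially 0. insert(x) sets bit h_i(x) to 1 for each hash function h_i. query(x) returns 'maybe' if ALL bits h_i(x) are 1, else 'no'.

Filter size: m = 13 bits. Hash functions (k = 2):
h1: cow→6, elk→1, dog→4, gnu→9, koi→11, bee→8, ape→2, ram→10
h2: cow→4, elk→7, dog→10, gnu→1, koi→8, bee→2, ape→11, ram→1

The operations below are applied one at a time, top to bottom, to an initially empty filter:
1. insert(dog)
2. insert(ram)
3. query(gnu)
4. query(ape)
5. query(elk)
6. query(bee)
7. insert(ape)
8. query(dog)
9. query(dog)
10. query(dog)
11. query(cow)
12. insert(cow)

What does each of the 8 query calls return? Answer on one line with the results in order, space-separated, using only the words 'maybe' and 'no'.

Answer: no no no no maybe maybe maybe no

Derivation:
Start: bits=0000000000000
Op 1: insert dog -> sets bits 4 10 -> bits=0000100000100
Op 2: insert ram -> sets bits 1 10 -> bits=0100100000100
Op 3: query gnu -> checks bit1=1, bit9=0 (has a 0) -> no
Op 4: query ape -> checks bit2=0, bit11=0 (has a 0) -> no
Op 5: query elk -> checks bit1=1, bit7=0 (has a 0) -> no
Op 6: query bee -> checks bit2=0, bit8=0 (has a 0) -> no
Op 7: insert ape -> sets bits 2 11 -> bits=0110100000110
Op 8: query dog -> checks bit4=1, bit10=1 (all 1) -> maybe
Op 9: query dog -> checks bit4=1, bit10=1 (all 1) -> maybe
Op 10: query dog -> checks bit4=1, bit10=1 (all 1) -> maybe
Op 11: query cow -> checks bit4=1, bit6=0 (has a 0) -> no
Op 12: insert cow -> sets bits 4 6 -> bits=0110101000110
Query results in order: no no no no maybe maybe maybe no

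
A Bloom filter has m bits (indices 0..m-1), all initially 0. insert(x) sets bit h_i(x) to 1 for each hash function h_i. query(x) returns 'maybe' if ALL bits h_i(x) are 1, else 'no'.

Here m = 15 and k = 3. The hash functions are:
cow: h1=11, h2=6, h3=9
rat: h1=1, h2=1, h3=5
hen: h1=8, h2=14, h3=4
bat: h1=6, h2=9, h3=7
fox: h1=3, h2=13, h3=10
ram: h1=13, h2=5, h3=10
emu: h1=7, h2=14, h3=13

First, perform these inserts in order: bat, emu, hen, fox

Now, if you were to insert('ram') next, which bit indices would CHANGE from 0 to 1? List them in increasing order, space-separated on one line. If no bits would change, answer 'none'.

Answer: 5

Derivation:
Start: bits=000000000000000
After insert 'bat': sets bits 6 7 9 -> bits=000000110100000
After insert 'emu': sets bits 7 13 14 -> bits=000000110100011
After insert 'hen': sets bits 4 8 14 -> bits=000010111100011
After insert 'fox': sets bits 3 10 13 -> bits=000110111110011
insert 'ram' would touch bits 5 10 13; currently bit5=0, bit10=1, bit13=1
Bits that are 0 among those (would change 0->1): 5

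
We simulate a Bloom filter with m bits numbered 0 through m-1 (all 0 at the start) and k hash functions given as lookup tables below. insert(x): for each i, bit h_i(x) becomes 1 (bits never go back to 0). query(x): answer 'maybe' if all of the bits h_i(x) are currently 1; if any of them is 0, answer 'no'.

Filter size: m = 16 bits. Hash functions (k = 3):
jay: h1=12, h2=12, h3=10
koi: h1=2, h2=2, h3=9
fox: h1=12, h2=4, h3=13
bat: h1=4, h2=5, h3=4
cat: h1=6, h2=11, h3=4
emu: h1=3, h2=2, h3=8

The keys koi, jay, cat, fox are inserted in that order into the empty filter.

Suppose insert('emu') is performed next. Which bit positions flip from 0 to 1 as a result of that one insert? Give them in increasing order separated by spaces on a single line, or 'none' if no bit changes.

Start: bits=0000000000000000
After insert 'koi': sets bits 2 9 -> bits=0010000001000000
After insert 'jay': sets bits 10 12 -> bits=0010000001101000
After insert 'cat': sets bits 4 6 11 -> bits=0010101001111000
After insert 'fox': sets bits 4 12 13 -> bits=0010101001111100
insert 'emu' would touch bits 2 3 8; currently bit2=1, bit3=0, bit8=0
Bits that are 0 among those (would change 0->1): 3 8

Answer: 3 8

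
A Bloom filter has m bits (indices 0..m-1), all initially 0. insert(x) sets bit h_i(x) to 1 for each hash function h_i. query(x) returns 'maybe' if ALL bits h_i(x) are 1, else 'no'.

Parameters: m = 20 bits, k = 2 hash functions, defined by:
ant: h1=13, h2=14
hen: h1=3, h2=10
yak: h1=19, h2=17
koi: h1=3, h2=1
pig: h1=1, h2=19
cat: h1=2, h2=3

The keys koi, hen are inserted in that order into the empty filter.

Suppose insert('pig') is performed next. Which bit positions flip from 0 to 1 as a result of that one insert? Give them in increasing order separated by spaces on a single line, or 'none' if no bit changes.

Answer: 19

Derivation:
Start: bits=00000000000000000000
After insert 'koi': sets bits 1 3 -> bits=01010000000000000000
After insert 'hen': sets bits 3 10 -> bits=01010000001000000000
insert 'pig' would touch bits 1 19; currently bit1=1, bit19=0
Bits that are 0 among those (would change 0->1): 19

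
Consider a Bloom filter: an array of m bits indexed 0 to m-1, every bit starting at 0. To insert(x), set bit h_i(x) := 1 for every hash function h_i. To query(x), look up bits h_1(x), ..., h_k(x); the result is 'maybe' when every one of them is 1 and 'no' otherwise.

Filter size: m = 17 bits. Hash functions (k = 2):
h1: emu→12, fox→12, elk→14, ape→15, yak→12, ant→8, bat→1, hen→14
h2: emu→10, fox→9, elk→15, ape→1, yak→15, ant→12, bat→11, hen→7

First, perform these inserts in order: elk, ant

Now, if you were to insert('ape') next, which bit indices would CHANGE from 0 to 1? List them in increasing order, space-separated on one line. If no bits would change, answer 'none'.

Start: bits=00000000000000000
After insert 'elk': sets bits 14 15 -> bits=00000000000000110
After insert 'ant': sets bits 8 12 -> bits=00000000100010110
insert 'ape' would touch bits 1 15; currently bit1=0, bit15=1
Bits that are 0 among those (would change 0->1): 1

Answer: 1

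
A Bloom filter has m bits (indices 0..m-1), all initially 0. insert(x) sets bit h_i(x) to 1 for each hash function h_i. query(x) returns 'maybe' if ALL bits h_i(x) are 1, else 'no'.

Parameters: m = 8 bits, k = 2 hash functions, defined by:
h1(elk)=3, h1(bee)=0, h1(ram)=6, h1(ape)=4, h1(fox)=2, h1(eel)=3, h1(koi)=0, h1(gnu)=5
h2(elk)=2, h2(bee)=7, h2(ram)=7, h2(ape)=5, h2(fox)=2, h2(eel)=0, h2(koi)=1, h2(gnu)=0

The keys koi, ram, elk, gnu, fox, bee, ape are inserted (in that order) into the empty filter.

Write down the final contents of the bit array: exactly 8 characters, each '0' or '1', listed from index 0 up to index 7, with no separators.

Answer: 11111111

Derivation:
Start: bits=00000000
After insert 'koi': sets bits 0 1 -> bits=11000000
After insert 'ram': sets bits 6 7 -> bits=11000011
After insert 'elk': sets bits 2 3 -> bits=11110011
After insert 'gnu': sets bits 0 5 -> bits=11110111
After insert 'fox': sets bits 2 -> bits=11110111
After insert 'bee': sets bits 0 7 -> bits=11110111
After insert 'ape': sets bits 4 5 -> bits=11111111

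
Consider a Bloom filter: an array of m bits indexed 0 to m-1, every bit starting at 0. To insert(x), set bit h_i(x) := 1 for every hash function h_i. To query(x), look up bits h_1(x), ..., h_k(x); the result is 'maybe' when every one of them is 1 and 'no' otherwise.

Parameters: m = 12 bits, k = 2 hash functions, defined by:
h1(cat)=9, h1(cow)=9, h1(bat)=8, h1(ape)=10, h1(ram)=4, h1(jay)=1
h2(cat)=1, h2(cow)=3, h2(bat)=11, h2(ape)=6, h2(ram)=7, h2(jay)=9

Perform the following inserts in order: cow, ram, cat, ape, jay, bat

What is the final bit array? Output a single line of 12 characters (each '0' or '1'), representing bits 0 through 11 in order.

Start: bits=000000000000
After insert 'cow': sets bits 3 9 -> bits=000100000100
After insert 'ram': sets bits 4 7 -> bits=000110010100
After insert 'cat': sets bits 1 9 -> bits=010110010100
After insert 'ape': sets bits 6 10 -> bits=010110110110
After insert 'jay': sets bits 1 9 -> bits=010110110110
After insert 'bat': sets bits 8 11 -> bits=010110111111

Answer: 010110111111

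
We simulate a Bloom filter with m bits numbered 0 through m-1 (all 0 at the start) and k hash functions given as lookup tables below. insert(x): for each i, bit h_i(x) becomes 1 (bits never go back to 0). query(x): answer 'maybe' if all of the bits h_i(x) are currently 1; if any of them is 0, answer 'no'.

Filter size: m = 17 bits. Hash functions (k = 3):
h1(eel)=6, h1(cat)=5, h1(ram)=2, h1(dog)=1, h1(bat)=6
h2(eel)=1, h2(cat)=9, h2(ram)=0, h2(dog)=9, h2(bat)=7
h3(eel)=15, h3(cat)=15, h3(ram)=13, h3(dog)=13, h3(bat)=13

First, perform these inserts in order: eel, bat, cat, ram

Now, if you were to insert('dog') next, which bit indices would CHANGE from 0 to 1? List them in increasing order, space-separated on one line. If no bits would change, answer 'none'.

Start: bits=00000000000000000
After insert 'eel': sets bits 1 6 15 -> bits=01000010000000010
After insert 'bat': sets bits 6 7 13 -> bits=01000011000001010
After insert 'cat': sets bits 5 9 15 -> bits=01000111010001010
After insert 'ram': sets bits 0 2 13 -> bits=11100111010001010
insert 'dog' would touch bits 1 9 13; currently bit1=1, bit9=1, bit13=1
Bits that are 0 among those (would change 0->1): none

Answer: none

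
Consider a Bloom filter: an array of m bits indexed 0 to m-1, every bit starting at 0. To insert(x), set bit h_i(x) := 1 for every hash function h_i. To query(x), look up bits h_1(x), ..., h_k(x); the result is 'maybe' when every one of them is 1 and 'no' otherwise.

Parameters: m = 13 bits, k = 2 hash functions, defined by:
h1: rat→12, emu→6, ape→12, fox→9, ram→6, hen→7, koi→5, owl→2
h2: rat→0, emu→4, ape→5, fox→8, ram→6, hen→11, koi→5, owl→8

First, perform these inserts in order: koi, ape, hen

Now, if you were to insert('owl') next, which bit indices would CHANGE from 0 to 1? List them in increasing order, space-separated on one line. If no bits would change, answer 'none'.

Start: bits=0000000000000
After insert 'koi': sets bits 5 -> bits=0000010000000
After insert 'ape': sets bits 5 12 -> bits=0000010000001
After insert 'hen': sets bits 7 11 -> bits=0000010100011
insert 'owl' would touch bits 2 8; currently bit2=0, bit8=0
Bits that are 0 among those (would change 0->1): 2 8

Answer: 2 8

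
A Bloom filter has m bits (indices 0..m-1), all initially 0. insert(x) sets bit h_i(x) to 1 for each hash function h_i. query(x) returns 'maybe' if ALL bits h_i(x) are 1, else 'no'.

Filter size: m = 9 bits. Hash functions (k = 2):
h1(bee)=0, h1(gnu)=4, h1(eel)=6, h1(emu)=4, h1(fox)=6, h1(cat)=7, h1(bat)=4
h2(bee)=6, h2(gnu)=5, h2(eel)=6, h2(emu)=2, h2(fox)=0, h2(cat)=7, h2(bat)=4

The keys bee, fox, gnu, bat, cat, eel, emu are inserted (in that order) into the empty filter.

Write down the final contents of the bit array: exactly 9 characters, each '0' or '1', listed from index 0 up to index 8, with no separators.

Answer: 101011110

Derivation:
Start: bits=000000000
After insert 'bee': sets bits 0 6 -> bits=100000100
After insert 'fox': sets bits 0 6 -> bits=100000100
After insert 'gnu': sets bits 4 5 -> bits=100011100
After insert 'bat': sets bits 4 -> bits=100011100
After insert 'cat': sets bits 7 -> bits=100011110
After insert 'eel': sets bits 6 -> bits=100011110
After insert 'emu': sets bits 2 4 -> bits=101011110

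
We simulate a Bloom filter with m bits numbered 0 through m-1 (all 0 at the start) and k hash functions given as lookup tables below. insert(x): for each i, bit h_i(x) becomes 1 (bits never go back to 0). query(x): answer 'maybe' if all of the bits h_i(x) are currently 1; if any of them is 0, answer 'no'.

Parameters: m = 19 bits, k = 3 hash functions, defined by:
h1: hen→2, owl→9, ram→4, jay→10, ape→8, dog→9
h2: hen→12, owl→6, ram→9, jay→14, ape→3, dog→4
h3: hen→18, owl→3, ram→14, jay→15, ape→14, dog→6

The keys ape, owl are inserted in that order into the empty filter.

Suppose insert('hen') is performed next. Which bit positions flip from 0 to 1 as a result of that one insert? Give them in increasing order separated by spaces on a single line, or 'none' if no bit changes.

Start: bits=0000000000000000000
After insert 'ape': sets bits 3 8 14 -> bits=0001000010000010000
After insert 'owl': sets bits 3 6 9 -> bits=0001001011000010000
insert 'hen' would touch bits 2 12 18; currently bit2=0, bit12=0, bit18=0
Bits that are 0 among those (would change 0->1): 2 12 18

Answer: 2 12 18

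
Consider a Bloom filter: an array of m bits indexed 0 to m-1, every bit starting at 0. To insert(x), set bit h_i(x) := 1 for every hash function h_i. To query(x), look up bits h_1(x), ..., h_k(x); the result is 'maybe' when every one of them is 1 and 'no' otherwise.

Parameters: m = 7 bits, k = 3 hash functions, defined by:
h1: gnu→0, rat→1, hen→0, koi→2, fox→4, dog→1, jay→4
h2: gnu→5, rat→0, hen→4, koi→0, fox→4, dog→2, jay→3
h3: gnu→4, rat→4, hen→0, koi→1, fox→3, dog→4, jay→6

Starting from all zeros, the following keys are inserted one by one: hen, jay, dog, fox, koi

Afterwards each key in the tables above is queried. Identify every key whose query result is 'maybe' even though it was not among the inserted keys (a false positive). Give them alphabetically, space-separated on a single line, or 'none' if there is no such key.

Start: bits=0000000
After insert 'hen': sets bits 0 4 -> bits=1000100
After insert 'jay': sets bits 3 4 6 -> bits=1001101
After insert 'dog': sets bits 1 2 4 -> bits=1111101
After insert 'fox': sets bits 3 4 -> bits=1111101
After insert 'koi': sets bits 0 1 2 -> bits=1111101
Not inserted: gnu rat — query each against bits=1111101:
query gnu: checks bit0=1, bit4=1, bit5=0 (has a 0) -> no => not a false positive
query rat: checks bit0=1, bit1=1, bit4=1 (all 1) -> maybe => FALSE POSITIVE
False positives (alphabetical): rat

Answer: rat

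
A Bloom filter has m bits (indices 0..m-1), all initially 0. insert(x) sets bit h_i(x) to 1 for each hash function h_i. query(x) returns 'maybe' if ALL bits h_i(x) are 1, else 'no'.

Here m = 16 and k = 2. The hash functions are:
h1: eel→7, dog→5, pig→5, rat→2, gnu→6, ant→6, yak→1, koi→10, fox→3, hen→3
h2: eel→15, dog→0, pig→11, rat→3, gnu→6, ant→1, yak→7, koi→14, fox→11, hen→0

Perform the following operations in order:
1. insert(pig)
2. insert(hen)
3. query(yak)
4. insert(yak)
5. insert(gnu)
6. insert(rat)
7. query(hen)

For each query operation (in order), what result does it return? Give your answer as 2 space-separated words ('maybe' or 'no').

Start: bits=0000000000000000
Op 1: insert pig -> sets bits 5 11 -> bits=0000010000010000
Op 2: insert hen -> sets bits 0 3 -> bits=1001010000010000
Op 3: query yak -> checks bit1=0, bit7=0 (has a 0) -> no
Op 4: insert yak -> sets bits 1 7 -> bits=1101010100010000
Op 5: insert gnu -> sets bits 6 -> bits=1101011100010000
Op 6: insert rat -> sets bits 2 3 -> bits=1111011100010000
Op 7: query hen -> checks bit0=1, bit3=1 (all 1) -> maybe
Query results in order: no maybe

Answer: no maybe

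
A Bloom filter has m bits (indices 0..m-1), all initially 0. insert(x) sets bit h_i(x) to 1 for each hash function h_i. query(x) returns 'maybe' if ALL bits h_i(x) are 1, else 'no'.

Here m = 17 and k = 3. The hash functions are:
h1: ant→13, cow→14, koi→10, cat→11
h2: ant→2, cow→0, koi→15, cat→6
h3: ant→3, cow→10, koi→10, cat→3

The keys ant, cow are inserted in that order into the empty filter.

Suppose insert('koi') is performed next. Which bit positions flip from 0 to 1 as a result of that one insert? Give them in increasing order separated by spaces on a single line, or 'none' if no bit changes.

Start: bits=00000000000000000
After insert 'ant': sets bits 2 3 13 -> bits=00110000000001000
After insert 'cow': sets bits 0 10 14 -> bits=10110000001001100
insert 'koi' would touch bits 10 15; currently bit10=1, bit15=0
Bits that are 0 among those (would change 0->1): 15

Answer: 15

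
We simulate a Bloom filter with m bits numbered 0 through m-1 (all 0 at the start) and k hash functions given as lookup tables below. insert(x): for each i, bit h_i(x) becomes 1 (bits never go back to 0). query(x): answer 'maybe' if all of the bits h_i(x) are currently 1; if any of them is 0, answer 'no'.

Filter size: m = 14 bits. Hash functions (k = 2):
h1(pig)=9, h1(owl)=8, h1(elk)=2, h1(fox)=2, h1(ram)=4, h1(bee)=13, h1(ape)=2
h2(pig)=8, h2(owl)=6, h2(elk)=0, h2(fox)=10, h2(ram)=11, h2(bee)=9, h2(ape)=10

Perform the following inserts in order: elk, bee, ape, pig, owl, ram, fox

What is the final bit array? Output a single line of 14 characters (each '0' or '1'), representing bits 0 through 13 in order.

Answer: 10101010111101

Derivation:
Start: bits=00000000000000
After insert 'elk': sets bits 0 2 -> bits=10100000000000
After insert 'bee': sets bits 9 13 -> bits=10100000010001
After insert 'ape': sets bits 2 10 -> bits=10100000011001
After insert 'pig': sets bits 8 9 -> bits=10100000111001
After insert 'owl': sets bits 6 8 -> bits=10100010111001
After insert 'ram': sets bits 4 11 -> bits=10101010111101
After insert 'fox': sets bits 2 10 -> bits=10101010111101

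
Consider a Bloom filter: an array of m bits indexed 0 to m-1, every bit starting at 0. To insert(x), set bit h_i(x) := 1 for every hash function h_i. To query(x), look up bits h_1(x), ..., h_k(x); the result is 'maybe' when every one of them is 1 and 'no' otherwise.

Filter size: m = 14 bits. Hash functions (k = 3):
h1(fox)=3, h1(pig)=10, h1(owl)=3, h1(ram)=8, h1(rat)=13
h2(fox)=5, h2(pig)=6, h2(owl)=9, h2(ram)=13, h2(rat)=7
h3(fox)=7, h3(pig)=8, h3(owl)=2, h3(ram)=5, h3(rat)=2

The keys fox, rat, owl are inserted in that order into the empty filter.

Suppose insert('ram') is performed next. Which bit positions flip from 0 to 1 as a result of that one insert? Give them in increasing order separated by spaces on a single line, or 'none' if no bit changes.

Answer: 8

Derivation:
Start: bits=00000000000000
After insert 'fox': sets bits 3 5 7 -> bits=00010101000000
After insert 'rat': sets bits 2 7 13 -> bits=00110101000001
After insert 'owl': sets bits 2 3 9 -> bits=00110101010001
insert 'ram' would touch bits 5 8 13; currently bit5=1, bit8=0, bit13=1
Bits that are 0 among those (would change 0->1): 8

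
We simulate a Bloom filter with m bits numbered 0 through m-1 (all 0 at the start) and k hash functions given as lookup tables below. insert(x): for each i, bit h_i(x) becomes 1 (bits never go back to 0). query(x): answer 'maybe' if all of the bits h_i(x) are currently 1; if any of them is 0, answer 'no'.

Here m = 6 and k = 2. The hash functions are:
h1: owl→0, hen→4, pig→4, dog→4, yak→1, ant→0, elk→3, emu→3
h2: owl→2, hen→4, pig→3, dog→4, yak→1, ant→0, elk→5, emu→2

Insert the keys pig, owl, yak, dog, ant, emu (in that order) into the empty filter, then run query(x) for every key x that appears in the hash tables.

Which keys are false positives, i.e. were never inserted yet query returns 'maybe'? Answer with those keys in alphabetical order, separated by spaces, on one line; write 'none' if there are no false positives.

Start: bits=000000
After insert 'pig': sets bits 3 4 -> bits=000110
After insert 'owl': sets bits 0 2 -> bits=101110
After insert 'yak': sets bits 1 -> bits=111110
After insert 'dog': sets bits 4 -> bits=111110
After insert 'ant': sets bits 0 -> bits=111110
After insert 'emu': sets bits 2 3 -> bits=111110
Not inserted: elk hen — query each against bits=111110:
query elk: checks bit3=1, bit5=0 (has a 0) -> no => not a false positive
query hen: checks bit4=1 (all 1) -> maybe => FALSE POSITIVE
False positives (alphabetical): hen

Answer: hen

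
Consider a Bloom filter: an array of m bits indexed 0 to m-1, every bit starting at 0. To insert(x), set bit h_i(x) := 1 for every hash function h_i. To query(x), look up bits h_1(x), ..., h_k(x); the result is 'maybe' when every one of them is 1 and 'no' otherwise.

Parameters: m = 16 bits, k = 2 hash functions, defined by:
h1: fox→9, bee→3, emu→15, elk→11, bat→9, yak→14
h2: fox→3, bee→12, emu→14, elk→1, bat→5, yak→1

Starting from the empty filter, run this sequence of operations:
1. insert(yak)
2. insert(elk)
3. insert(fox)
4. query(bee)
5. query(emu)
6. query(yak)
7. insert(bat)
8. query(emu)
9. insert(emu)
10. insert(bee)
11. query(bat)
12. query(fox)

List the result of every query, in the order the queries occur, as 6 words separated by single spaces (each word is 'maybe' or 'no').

Start: bits=0000000000000000
Op 1: insert yak -> sets bits 1 14 -> bits=0100000000000010
Op 2: insert elk -> sets bits 1 11 -> bits=0100000000010010
Op 3: insert fox -> sets bits 3 9 -> bits=0101000001010010
Op 4: query bee -> checks bit3=1, bit12=0 (has a 0) -> no
Op 5: query emu -> checks bit14=1, bit15=0 (has a 0) -> no
Op 6: query yak -> checks bit1=1, bit14=1 (all 1) -> maybe
Op 7: insert bat -> sets bits 5 9 -> bits=0101010001010010
Op 8: query emu -> checks bit14=1, bit15=0 (has a 0) -> no
Op 9: insert emu -> sets bits 14 15 -> bits=0101010001010011
Op 10: insert bee -> sets bits 3 12 -> bits=0101010001011011
Op 11: query bat -> checks bit5=1, bit9=1 (all 1) -> maybe
Op 12: query fox -> checks bit3=1, bit9=1 (all 1) -> maybe
Query results in order: no no maybe no maybe maybe

Answer: no no maybe no maybe maybe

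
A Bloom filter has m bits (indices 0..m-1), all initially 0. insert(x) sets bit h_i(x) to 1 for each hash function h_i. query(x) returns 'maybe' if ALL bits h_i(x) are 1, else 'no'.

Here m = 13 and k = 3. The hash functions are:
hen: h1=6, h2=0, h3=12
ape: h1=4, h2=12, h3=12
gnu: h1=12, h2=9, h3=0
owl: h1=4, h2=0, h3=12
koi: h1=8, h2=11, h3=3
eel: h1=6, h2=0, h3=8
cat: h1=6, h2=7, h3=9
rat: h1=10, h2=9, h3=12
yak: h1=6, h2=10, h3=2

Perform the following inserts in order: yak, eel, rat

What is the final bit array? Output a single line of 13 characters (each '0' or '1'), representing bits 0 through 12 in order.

Answer: 1010001011101

Derivation:
Start: bits=0000000000000
After insert 'yak': sets bits 2 6 10 -> bits=0010001000100
After insert 'eel': sets bits 0 6 8 -> bits=1010001010100
After insert 'rat': sets bits 9 10 12 -> bits=1010001011101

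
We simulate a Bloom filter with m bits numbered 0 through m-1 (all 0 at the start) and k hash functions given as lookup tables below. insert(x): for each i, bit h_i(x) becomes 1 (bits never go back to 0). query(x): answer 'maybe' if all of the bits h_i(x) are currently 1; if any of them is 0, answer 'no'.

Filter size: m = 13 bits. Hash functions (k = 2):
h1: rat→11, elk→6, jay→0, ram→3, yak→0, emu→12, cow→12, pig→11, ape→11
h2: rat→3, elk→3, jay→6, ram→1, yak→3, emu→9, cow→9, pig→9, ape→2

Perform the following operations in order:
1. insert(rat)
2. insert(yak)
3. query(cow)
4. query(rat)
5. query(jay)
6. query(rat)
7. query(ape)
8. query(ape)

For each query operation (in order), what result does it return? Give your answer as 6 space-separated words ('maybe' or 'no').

Start: bits=0000000000000
Op 1: insert rat -> sets bits 3 11 -> bits=0001000000010
Op 2: insert yak -> sets bits 0 3 -> bits=1001000000010
Op 3: query cow -> checks bit9=0, bit12=0 (has a 0) -> no
Op 4: query rat -> checks bit3=1, bit11=1 (all 1) -> maybe
Op 5: query jay -> checks bit0=1, bit6=0 (has a 0) -> no
Op 6: query rat -> checks bit3=1, bit11=1 (all 1) -> maybe
Op 7: query ape -> checks bit2=0, bit11=1 (has a 0) -> no
Op 8: query ape -> checks bit2=0, bit11=1 (has a 0) -> no
Query results in order: no maybe no maybe no no

Answer: no maybe no maybe no no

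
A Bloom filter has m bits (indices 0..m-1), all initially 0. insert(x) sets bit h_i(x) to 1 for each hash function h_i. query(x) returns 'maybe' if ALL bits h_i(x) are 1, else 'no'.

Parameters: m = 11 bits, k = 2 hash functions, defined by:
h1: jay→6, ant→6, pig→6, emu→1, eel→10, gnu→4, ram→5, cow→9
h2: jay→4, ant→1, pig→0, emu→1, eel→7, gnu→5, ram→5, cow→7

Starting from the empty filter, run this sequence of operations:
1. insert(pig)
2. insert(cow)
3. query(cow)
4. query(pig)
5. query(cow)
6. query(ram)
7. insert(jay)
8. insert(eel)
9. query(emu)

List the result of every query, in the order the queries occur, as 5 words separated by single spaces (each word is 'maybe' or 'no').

Answer: maybe maybe maybe no no

Derivation:
Start: bits=00000000000
Op 1: insert pig -> sets bits 0 6 -> bits=10000010000
Op 2: insert cow -> sets bits 7 9 -> bits=10000011010
Op 3: query cow -> checks bit7=1, bit9=1 (all 1) -> maybe
Op 4: query pig -> checks bit0=1, bit6=1 (all 1) -> maybe
Op 5: query cow -> checks bit7=1, bit9=1 (all 1) -> maybe
Op 6: query ram -> checks bit5=0 (has a 0) -> no
Op 7: insert jay -> sets bits 4 6 -> bits=10001011010
Op 8: insert eel -> sets bits 7 10 -> bits=10001011011
Op 9: query emu -> checks bit1=0 (has a 0) -> no
Query results in order: maybe maybe maybe no no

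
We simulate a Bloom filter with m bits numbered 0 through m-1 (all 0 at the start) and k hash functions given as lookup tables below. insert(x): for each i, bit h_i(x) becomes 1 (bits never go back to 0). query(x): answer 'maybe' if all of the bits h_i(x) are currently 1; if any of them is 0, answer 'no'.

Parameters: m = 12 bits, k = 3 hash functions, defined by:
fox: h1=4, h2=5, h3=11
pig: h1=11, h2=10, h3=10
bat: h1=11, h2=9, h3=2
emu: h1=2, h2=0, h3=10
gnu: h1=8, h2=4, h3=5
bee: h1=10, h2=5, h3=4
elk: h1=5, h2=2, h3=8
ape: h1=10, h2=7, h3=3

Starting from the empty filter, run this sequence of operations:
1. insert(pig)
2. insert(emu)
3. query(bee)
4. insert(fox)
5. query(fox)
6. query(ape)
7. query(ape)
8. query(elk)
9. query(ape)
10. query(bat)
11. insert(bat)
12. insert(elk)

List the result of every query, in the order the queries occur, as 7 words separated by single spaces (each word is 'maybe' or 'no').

Start: bits=000000000000
Op 1: insert pig -> sets bits 10 11 -> bits=000000000011
Op 2: insert emu -> sets bits 0 2 10 -> bits=101000000011
Op 3: query bee -> checks bit4=0, bit5=0, bit10=1 (has a 0) -> no
Op 4: insert fox -> sets bits 4 5 11 -> bits=101011000011
Op 5: query fox -> checks bit4=1, bit5=1, bit11=1 (all 1) -> maybe
Op 6: query ape -> checks bit3=0, bit7=0, bit10=1 (has a 0) -> no
Op 7: query ape -> checks bit3=0, bit7=0, bit10=1 (has a 0) -> no
Op 8: query elk -> checks bit2=1, bit5=1, bit8=0 (has a 0) -> no
Op 9: query ape -> checks bit3=0, bit7=0, bit10=1 (has a 0) -> no
Op 10: query bat -> checks bit2=1, bit9=0, bit11=1 (has a 0) -> no
Op 11: insert bat -> sets bits 2 9 11 -> bits=101011000111
Op 12: insert elk -> sets bits 2 5 8 -> bits=101011001111
Query results in order: no maybe no no no no no

Answer: no maybe no no no no no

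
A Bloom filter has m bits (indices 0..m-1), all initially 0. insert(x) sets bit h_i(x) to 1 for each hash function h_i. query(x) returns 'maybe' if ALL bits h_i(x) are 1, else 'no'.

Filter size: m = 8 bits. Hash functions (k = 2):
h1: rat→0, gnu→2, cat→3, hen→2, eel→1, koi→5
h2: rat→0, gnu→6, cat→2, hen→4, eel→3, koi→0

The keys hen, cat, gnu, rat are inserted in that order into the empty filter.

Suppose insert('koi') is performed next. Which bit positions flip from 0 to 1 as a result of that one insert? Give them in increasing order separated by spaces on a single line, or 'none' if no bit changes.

Answer: 5

Derivation:
Start: bits=00000000
After insert 'hen': sets bits 2 4 -> bits=00101000
After insert 'cat': sets bits 2 3 -> bits=00111000
After insert 'gnu': sets bits 2 6 -> bits=00111010
After insert 'rat': sets bits 0 -> bits=10111010
insert 'koi' would touch bits 0 5; currently bit0=1, bit5=0
Bits that are 0 among those (would change 0->1): 5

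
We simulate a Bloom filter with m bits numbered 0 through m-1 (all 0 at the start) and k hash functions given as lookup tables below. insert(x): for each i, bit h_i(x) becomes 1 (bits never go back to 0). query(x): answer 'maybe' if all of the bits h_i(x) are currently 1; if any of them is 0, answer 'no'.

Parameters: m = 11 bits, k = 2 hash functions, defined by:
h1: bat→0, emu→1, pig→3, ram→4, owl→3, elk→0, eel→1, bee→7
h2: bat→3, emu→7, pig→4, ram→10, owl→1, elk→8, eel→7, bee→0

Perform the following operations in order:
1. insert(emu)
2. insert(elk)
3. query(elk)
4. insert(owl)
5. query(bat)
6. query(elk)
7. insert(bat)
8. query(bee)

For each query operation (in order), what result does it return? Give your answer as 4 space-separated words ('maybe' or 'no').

Start: bits=00000000000
Op 1: insert emu -> sets bits 1 7 -> bits=01000001000
Op 2: insert elk -> sets bits 0 8 -> bits=11000001100
Op 3: query elk -> checks bit0=1, bit8=1 (all 1) -> maybe
Op 4: insert owl -> sets bits 1 3 -> bits=11010001100
Op 5: query bat -> checks bit0=1, bit3=1 (all 1) -> maybe
Op 6: query elk -> checks bit0=1, bit8=1 (all 1) -> maybe
Op 7: insert bat -> sets bits 0 3 -> bits=11010001100
Op 8: query bee -> checks bit0=1, bit7=1 (all 1) -> maybe
Query results in order: maybe maybe maybe maybe

Answer: maybe maybe maybe maybe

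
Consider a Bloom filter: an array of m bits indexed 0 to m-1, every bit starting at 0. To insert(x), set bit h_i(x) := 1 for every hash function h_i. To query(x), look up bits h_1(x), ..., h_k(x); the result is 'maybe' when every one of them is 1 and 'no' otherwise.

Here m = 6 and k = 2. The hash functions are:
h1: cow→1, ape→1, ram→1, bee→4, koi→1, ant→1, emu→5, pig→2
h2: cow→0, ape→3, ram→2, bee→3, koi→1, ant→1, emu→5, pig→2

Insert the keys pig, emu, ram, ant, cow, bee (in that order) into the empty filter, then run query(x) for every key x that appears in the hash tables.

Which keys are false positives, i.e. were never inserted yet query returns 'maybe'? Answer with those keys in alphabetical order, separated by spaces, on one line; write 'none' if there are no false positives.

Start: bits=000000
After insert 'pig': sets bits 2 -> bits=001000
After insert 'emu': sets bits 5 -> bits=001001
After insert 'ram': sets bits 1 2 -> bits=011001
After insert 'ant': sets bits 1 -> bits=011001
After insert 'cow': sets bits 0 1 -> bits=111001
After insert 'bee': sets bits 3 4 -> bits=111111
Not inserted: ape koi — query each against bits=111111:
query ape: checks bit1=1, bit3=1 (all 1) -> maybe => FALSE POSITIVE
query koi: checks bit1=1 (all 1) -> maybe => FALSE POSITIVE
False positives (alphabetical): ape koi

Answer: ape koi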